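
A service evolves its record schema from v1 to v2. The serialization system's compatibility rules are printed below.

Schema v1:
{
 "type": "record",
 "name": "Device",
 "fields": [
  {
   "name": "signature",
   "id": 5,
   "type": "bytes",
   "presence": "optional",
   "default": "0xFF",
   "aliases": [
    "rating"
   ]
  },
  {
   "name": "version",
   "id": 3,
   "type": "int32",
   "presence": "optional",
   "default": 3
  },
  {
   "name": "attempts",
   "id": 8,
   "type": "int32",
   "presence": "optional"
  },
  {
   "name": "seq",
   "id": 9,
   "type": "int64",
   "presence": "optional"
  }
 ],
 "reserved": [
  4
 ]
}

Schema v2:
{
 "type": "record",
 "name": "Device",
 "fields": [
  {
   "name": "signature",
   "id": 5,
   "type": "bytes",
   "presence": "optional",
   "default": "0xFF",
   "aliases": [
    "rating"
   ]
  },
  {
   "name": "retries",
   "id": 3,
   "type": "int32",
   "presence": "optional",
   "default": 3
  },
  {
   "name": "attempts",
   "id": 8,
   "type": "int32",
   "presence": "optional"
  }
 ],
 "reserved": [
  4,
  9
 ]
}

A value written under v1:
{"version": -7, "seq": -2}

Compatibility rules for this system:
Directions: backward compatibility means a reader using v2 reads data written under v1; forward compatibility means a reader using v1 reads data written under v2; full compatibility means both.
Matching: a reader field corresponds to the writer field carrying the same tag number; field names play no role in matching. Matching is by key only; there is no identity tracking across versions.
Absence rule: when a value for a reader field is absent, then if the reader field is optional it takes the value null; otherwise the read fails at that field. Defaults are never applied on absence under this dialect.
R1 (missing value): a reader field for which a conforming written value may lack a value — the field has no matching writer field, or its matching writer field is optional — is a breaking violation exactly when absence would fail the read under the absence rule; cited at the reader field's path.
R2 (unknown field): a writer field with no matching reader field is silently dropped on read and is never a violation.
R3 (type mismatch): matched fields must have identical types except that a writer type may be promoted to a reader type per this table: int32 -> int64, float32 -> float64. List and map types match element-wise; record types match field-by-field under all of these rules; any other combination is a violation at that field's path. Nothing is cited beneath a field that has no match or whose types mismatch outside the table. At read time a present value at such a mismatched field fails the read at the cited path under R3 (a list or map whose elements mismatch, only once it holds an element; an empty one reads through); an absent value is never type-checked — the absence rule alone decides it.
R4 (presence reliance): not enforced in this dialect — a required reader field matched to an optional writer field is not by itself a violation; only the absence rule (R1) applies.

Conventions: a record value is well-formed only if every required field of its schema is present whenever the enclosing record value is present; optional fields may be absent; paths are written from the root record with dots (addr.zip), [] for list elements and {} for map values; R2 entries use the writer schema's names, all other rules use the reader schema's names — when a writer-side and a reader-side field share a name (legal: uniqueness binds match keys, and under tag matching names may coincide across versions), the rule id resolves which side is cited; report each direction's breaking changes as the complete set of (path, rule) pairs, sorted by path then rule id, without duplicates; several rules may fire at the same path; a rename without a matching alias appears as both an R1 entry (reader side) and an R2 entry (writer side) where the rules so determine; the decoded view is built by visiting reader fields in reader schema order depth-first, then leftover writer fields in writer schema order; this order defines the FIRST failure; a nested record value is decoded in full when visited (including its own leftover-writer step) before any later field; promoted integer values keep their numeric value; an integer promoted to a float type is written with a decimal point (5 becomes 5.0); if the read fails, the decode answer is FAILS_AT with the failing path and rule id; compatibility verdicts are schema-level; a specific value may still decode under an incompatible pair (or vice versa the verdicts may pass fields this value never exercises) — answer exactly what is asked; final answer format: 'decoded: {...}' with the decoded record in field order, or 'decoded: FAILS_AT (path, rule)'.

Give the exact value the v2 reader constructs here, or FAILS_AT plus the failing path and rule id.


arrows below run writer -> reader for Device
migrating the Device value to v2:
  signature := null (not supplied -> null)
  retries := -7 (from writer version)
  attempts := null (not supplied -> null)
  writer seq: unmatched, discarded
  => decoded: {"signature": null, "retries": -7, "attempts": null}

decoded: {"signature": null, "retries": -7, "attempts": null}


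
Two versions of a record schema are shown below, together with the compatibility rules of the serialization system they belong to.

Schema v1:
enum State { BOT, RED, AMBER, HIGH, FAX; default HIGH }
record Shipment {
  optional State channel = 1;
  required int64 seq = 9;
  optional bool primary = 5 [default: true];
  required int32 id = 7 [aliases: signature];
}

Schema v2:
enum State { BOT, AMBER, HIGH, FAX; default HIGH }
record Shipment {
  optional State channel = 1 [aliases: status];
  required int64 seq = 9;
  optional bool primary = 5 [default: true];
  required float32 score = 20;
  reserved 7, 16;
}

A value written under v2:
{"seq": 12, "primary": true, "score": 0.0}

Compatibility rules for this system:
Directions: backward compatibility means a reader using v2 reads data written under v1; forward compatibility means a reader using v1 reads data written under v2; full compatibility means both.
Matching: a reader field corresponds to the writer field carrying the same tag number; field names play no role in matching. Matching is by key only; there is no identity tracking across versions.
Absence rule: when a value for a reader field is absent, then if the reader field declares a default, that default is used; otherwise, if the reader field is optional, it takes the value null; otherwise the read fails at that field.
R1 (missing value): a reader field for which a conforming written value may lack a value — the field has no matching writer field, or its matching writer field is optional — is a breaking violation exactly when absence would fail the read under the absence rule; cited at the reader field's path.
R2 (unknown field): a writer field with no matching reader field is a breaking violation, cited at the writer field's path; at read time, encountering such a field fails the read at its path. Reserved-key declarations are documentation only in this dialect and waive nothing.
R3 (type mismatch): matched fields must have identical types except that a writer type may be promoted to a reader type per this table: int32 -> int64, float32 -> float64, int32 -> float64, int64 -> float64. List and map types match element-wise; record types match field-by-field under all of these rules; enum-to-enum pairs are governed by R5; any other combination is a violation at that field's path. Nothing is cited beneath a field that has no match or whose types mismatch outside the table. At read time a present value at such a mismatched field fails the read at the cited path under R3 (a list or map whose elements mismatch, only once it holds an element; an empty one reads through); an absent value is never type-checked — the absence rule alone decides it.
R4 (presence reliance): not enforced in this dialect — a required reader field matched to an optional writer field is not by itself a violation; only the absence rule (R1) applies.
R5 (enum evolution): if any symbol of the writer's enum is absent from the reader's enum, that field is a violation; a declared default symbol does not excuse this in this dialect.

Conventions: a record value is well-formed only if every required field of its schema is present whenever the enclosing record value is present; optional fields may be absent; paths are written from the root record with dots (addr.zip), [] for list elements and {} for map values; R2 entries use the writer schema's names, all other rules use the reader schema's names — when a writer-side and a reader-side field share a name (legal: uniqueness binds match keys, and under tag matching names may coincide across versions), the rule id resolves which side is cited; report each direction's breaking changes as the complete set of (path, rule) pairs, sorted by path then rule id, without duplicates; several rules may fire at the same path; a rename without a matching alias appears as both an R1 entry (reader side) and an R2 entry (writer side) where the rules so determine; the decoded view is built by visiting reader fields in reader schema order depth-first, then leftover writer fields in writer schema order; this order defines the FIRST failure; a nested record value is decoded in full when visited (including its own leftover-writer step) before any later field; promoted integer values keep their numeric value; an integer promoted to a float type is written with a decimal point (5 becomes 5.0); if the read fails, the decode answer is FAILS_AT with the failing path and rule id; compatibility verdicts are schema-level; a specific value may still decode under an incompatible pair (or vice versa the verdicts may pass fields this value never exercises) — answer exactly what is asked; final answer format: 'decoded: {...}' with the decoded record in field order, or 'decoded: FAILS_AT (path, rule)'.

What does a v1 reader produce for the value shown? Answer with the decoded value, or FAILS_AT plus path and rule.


decoded: FAILS_AT (id, R1)

the writer's type comes first in each Shipment pair
decoding the Shipment value with the v1 reader:
  channel := null (not supplied -> null)
  seq := 12
  primary := true
  read fails at id under R1 (no fill)
  => FAILS_AT (id, R1)
the other Shipment changes do not affect what is asked:
  enum State (field channel in record Shipment): symbol RED removed -> schema-level compatibility only; this Shipment value's decode is unchanged
  added field score to record Shipment: required float32, tag 20 (in v2 it sits last) -> schema-level compatibility only; this Shipment value's decode is unchanged


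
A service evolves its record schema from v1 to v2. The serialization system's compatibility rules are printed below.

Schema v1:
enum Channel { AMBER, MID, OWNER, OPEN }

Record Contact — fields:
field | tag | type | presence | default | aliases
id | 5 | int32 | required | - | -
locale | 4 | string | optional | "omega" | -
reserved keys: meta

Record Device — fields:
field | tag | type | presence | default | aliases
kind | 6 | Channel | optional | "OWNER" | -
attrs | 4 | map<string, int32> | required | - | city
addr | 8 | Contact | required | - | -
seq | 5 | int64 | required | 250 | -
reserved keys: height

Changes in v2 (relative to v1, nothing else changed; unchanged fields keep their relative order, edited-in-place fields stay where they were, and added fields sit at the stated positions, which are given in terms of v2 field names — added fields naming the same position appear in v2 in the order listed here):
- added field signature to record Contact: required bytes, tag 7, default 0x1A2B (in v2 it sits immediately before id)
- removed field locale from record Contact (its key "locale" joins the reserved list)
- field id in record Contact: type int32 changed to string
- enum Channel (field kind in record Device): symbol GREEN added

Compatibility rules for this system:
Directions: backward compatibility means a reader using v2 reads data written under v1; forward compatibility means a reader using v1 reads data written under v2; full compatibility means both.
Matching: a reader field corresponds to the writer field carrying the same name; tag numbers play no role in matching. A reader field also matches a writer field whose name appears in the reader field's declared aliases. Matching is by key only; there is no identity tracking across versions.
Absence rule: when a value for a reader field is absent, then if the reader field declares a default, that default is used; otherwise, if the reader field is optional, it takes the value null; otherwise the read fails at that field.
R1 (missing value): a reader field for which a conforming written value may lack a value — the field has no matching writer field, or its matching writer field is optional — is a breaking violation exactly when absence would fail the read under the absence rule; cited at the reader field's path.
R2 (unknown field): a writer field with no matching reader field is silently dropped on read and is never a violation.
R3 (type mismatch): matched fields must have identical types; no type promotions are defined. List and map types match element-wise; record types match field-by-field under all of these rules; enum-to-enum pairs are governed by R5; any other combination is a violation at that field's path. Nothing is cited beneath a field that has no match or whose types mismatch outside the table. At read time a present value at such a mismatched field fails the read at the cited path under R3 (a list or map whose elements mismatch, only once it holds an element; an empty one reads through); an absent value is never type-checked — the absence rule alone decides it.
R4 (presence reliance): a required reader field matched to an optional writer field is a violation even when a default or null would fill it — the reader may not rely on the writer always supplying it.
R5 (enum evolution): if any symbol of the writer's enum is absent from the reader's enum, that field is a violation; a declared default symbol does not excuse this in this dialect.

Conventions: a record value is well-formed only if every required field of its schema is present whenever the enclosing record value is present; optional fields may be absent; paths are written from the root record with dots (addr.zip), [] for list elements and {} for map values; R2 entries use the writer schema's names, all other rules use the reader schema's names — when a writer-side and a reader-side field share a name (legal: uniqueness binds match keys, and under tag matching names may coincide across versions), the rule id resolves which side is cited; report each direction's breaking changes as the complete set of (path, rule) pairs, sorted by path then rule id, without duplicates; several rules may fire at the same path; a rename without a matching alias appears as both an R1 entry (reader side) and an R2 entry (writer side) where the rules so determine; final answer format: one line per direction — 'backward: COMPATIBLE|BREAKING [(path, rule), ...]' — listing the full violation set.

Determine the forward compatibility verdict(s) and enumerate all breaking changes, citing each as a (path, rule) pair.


each type pair in Device: writer, then reader
forward on Device — v1 reading data written by v2:
  kind: paired with writer kind (Channel -> Channel; writer optional)
  attrs: paired with writer attrs (map<string, int32> -> map<string, int32>; writer required)
  addr: paired with writer addr (Contact -> Contact; writer required)
  seq: paired with writer seq (int64 -> int64; writer required)
  addr.id: paired with writer addr.id (string -> int32; writer required)
  addr.locale: no writer-side match
  writer addr.signature: unknown to reader
  R3 fires at addr.id
  R5 fires at kind
  => forward verdict for Device: BREAKING, 2 violation(s)
checking off the Device differences that do not matter here:
  added field signature to record Contact: required bytes, tag 7, default 0x1A2B (in v2 it sits immediately before id) -> triggers nothing under Device's printed rules — same verdict
  removed field locale from record Contact (its key "locale" joins the reserved list) -> triggers nothing under Device's printed rules — same verdict

forward: BREAKING [(addr.id, R3), (kind, R5)]


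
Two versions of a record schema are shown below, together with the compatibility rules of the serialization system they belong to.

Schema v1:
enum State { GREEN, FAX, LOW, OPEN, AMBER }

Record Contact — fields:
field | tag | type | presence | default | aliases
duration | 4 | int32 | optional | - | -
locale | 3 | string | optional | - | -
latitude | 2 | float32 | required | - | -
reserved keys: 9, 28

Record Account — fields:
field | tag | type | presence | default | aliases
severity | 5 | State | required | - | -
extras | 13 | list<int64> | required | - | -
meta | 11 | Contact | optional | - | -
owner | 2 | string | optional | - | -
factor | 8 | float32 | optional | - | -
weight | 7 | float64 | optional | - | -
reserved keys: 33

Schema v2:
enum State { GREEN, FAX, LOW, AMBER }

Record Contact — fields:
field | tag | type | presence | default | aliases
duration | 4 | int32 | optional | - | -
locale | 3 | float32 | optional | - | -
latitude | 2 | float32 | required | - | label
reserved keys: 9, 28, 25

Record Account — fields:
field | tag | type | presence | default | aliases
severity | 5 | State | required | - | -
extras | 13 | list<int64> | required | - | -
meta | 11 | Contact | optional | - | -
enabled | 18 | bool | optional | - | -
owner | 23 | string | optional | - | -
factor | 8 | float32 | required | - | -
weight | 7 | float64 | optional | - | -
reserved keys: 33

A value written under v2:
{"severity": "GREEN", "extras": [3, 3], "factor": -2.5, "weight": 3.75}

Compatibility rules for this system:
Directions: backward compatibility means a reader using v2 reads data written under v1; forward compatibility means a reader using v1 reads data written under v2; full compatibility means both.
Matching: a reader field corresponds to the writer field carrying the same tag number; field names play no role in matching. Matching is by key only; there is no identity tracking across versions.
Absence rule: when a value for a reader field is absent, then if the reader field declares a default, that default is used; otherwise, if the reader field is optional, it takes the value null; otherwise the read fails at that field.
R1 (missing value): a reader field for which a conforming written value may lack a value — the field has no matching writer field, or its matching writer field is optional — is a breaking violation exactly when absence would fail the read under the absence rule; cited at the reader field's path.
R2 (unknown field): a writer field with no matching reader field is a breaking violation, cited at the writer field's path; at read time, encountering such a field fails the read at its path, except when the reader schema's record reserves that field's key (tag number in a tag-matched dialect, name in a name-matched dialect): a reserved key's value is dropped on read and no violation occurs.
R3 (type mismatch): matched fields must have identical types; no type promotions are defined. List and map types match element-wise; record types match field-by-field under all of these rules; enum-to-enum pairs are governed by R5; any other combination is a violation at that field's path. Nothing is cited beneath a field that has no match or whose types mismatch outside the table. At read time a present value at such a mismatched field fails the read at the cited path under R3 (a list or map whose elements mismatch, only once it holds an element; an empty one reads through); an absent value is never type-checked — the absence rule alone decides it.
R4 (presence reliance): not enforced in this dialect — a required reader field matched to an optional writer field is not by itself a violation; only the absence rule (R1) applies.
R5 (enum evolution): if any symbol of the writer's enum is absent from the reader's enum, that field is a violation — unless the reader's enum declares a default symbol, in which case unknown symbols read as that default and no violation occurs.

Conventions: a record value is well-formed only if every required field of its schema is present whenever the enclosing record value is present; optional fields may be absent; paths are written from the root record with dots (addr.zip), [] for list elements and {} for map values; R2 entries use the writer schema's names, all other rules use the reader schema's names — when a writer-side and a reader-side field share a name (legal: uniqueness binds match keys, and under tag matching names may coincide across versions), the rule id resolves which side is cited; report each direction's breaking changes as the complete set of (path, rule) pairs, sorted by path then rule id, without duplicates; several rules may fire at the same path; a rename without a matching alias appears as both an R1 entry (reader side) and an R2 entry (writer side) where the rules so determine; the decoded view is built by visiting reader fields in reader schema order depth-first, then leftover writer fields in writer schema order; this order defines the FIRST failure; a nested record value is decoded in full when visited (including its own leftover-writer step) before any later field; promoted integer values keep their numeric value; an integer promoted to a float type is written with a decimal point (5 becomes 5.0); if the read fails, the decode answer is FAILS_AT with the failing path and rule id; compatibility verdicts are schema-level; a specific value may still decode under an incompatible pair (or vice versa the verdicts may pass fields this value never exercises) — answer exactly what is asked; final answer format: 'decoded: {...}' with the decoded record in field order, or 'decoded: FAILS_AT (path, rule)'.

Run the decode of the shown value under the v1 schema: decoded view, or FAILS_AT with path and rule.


decoded: {"severity": "GREEN", "extras": [3, 3], "meta": null, "owner": null, "factor": -2.5, "weight": 3.75}

the writer's type comes first in each Account pair
decoding the Account value with the v1 reader:
  severity := "GREEN"
  extras := [3, 3]
  meta := null (absent, optional -> null)
  owner := null (absent, optional -> null)
  factor := -2.5
  weight := 3.75
  => decoded: {"severity": "GREEN", "extras": [3, 3], "meta": null, "owner": null, "factor": -2.5, "weight": 3.75}
ruling out the remaining Account differences:
  enum State (field severity in record Account): symbol OPEN removed -> schema-level compatibility only; this Account value's decode is unchanged
  field owner in record Account: tag 2 changed to 23 -> schema-level compatibility only; this Account value's decode is unchanged
  added field enabled to record Account: optional bool, tag 18 (in v2 it sits immediately before owner) -> schema-level compatibility only; this Account value's decode is unchanged
  field locale in record Contact: type string changed to float32 -> schema-level compatibility only; this Account value's decode is unchanged
  field factor in record Account: optional changed to required -> schema-level compatibility only; this Account value's decode is unchanged


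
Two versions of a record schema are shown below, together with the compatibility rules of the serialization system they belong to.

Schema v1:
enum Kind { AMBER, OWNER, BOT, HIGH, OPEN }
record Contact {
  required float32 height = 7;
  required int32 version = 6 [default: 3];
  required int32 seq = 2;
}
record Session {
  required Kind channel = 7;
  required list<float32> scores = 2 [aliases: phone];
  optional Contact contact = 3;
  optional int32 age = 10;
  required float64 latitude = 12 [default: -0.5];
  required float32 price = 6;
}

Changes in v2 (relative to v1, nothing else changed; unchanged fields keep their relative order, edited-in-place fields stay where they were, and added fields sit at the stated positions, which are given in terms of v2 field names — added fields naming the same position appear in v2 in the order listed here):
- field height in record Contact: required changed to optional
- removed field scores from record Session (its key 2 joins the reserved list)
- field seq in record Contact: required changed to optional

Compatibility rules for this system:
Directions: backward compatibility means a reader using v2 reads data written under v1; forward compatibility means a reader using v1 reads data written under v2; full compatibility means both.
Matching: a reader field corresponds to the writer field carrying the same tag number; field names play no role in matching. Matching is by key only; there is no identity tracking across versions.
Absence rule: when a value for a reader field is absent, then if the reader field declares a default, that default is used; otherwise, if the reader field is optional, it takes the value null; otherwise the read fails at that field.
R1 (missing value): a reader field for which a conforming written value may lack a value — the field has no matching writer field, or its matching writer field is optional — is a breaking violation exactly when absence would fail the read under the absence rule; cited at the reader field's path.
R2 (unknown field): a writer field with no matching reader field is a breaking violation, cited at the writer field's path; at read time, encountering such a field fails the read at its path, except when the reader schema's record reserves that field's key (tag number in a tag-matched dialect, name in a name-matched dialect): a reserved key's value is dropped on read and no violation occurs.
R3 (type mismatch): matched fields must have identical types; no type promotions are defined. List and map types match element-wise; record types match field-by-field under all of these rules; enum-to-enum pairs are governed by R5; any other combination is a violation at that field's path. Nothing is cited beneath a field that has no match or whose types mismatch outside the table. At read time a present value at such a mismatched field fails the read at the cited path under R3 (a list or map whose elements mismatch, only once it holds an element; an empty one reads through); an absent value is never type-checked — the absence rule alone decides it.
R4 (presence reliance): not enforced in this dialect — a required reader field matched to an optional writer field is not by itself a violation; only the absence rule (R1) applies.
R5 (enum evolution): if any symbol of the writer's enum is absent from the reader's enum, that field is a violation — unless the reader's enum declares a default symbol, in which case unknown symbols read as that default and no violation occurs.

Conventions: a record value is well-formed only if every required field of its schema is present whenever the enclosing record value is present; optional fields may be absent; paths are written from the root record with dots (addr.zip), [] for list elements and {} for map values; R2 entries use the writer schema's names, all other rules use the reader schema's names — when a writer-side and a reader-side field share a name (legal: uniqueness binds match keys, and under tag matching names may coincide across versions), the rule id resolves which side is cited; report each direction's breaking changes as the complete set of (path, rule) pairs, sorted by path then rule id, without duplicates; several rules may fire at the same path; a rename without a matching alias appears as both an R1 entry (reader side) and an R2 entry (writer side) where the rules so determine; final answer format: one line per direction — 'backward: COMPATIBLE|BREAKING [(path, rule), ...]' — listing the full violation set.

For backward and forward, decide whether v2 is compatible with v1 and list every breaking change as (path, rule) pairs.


each type pair in Session: writer, then reader
backward analysis of Session with v2 as reader and v1 as writer:
  channel: Kind -> Kind, writer required; from channel
  contact: Contact -> Contact, writer optional; from contact
  age: int32 -> int32, writer optional; from age
  latitude: float64 -> float64, writer required; from latitude
  price: float32 -> float32, writer required; from price
  leftover writer field: scores
  contact.height: float32 -> float32, writer required; from contact.height
  contact.version: int32 -> int32, writer required; from contact.version
  contact.seq: int32 -> int32, writer required; from contact.seq
  => no violations; backward on Session: COMPATIBLE
forward analysis of Session with v1 as reader and v2 as writer:
  channel: Kind -> Kind, writer required; from channel
  no writer field matches reader scores
  contact: Contact -> Contact, writer optional; from contact
  age: int32 -> int32, writer optional; from age
  latitude: float64 -> float64, writer required; from latitude
  price: float32 -> float32, writer required; from price
  contact.height: float32 -> float32, writer optional; from contact.height
  contact.version: int32 -> int32, writer required; from contact.version
  contact.seq: int32 -> int32, writer optional; from contact.seq
  breaking: (contact.height, R1)
  breaking: (contact.seq, R1)
  breaking: (scores, R1)
  => 3 violation(s): forward is BREAKING for Session

backward: COMPATIBLE []; forward: BREAKING [(contact.height, R1), (contact.seq, R1), (scores, R1)]


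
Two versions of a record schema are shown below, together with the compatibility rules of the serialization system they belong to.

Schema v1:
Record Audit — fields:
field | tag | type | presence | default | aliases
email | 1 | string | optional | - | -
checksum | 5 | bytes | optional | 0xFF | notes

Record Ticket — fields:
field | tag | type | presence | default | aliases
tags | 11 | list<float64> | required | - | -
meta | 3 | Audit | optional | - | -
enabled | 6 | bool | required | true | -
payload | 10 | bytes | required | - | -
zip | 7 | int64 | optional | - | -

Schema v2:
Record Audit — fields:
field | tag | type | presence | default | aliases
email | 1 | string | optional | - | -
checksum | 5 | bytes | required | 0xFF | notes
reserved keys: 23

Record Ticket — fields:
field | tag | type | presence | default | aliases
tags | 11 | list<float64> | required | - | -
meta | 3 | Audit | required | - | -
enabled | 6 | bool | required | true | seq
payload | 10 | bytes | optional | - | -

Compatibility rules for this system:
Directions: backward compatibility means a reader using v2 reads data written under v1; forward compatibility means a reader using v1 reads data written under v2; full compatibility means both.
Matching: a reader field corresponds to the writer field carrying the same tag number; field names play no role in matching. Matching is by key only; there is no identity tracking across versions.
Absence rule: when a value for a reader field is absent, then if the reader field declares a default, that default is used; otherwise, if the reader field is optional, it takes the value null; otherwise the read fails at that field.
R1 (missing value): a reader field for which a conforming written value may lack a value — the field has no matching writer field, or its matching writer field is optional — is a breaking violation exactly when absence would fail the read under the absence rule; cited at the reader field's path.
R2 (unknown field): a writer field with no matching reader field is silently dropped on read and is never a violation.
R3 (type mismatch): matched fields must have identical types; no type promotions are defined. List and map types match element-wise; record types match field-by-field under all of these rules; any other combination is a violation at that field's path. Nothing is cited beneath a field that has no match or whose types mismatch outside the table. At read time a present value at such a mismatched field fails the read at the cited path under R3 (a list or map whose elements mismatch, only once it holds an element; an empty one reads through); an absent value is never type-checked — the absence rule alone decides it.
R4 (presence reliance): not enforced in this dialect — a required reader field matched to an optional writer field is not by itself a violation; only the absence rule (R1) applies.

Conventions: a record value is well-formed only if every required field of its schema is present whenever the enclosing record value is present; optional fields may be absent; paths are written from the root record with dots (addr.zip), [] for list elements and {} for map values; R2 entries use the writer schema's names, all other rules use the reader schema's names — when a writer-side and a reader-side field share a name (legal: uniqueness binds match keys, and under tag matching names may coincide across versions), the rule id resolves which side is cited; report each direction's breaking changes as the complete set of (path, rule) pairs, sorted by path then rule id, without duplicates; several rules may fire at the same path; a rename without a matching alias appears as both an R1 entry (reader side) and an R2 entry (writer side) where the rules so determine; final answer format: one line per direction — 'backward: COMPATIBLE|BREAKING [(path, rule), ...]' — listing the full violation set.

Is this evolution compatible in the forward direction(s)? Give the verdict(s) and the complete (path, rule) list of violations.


forward: BREAKING [(payload, R1)]

in Ticket below, arrows point writer -> reader
forward for Ticket (reader v1, writer v2):
  writer required, list<float64> -> list<float64>: reader tags maps from writer tags
  writer required, Audit -> Audit: reader meta maps from writer meta
  writer required, bool -> bool: reader enabled maps from writer enabled
  writer optional, bytes -> bytes: reader payload maps from writer payload
  zip: no writer-side match
  writer optional, string -> string: reader meta.email maps from writer meta.email
  writer required, bytes -> bytes: reader meta.checksum maps from writer meta.checksum
  breaking: (payload, R1)
  => forward: BREAKING (1)
diffs on Ticket not affecting the asked answer:
  removed field zip from record Ticket -> triggers nothing under Ticket's printed rules — same verdict
  field meta in record Ticket: optional changed to required -> affects backward compatibility only, which is not asked
  field checksum in record Audit: optional changed to required -> triggers nothing under Ticket's printed rules — same verdict


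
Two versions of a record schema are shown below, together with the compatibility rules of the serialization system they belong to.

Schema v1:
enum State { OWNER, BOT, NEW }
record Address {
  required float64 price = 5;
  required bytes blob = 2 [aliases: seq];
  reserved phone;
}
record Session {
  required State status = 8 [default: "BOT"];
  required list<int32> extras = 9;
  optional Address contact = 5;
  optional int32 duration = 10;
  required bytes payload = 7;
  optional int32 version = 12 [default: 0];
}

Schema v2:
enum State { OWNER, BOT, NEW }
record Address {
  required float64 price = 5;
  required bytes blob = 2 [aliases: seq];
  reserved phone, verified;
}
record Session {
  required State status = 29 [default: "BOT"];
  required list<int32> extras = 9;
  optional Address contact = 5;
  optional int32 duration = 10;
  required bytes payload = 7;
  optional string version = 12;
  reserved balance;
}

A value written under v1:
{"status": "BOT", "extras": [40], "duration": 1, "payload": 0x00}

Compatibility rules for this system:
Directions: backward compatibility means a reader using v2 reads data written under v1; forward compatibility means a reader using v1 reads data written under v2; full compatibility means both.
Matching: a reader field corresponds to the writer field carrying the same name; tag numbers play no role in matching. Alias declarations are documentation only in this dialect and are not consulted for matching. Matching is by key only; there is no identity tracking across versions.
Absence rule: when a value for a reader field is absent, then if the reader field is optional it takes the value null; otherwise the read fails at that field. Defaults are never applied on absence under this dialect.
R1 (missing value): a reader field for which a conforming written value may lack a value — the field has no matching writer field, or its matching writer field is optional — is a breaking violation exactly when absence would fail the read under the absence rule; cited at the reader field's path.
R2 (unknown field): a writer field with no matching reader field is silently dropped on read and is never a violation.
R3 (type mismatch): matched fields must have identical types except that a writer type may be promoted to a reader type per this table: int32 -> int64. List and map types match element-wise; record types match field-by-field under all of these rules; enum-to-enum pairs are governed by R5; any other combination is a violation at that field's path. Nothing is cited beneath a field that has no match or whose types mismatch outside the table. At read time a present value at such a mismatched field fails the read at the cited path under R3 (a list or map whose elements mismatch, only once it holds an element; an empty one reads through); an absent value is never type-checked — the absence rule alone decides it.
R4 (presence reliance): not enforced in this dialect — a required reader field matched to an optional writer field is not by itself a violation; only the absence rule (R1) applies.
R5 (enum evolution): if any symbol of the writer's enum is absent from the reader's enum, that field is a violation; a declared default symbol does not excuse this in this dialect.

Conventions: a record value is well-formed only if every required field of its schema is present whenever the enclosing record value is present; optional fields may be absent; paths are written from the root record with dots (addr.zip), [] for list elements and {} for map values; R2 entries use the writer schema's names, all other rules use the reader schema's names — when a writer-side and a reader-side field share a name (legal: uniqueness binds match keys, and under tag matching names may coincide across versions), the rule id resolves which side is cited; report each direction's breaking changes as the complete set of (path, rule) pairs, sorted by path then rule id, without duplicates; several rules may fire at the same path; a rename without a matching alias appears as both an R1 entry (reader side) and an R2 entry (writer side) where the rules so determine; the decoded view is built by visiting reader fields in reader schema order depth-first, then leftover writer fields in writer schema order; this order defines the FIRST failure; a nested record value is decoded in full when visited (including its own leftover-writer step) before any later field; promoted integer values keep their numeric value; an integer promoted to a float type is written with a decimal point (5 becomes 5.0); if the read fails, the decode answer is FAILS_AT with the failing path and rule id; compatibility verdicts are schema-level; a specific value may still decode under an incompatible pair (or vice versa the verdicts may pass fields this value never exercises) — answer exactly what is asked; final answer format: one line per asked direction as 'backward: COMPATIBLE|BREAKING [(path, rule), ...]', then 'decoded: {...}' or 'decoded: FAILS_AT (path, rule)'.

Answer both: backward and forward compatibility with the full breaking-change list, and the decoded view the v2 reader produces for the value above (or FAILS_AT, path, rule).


each type pair in Session: writer, then reader
backward analysis of Session with v2 as reader and v1 as writer:
  status <- status (State -> State, writer required)
  extras <- extras (list<int32> -> list<int32>, writer required)
  contact <- contact (Address -> Address, writer optional)
  duration <- duration (int32 -> int32, writer optional)
  payload <- payload (bytes -> bytes, writer required)
  version <- version (int32 -> string, writer optional)
  contact.price <- contact.price (float64 -> float64, writer required)
  contact.blob <- contact.blob (bytes -> bytes, writer required)
  violation R3 at version
  => backward: BREAKING (1)
forward analysis of Session with v1 as reader and v2 as writer:
  status <- status (State -> State, writer required)
  extras <- extras (list<int32> -> list<int32>, writer required)
  contact <- contact (Address -> Address, writer optional)
  duration <- duration (int32 -> int32, writer optional)
  payload <- payload (bytes -> bytes, writer required)
  version <- version (string -> int32, writer optional)
  contact.price <- contact.price (float64 -> float64, writer required)
  contact.blob <- contact.blob (bytes -> bytes, writer required)
  violation R3 at version
  => forward: BREAKING (1)
decode walk for Session under reader schema v2:
  status := "BOT"
  extras := [40]
  contact := null (missing; optional => null)
  duration := 1
  payload := 0x00
  version := null (missing; optional => null)
  => decoded: {"status": "BOT", "extras": [40], "contact": null, "duration": 1, "payload": 0x00, "version": null}

backward: BREAKING [(version, R3)]; forward: BREAKING [(version, R3)]; decoded: {"status": "BOT", "extras": [40], "contact": null, "duration": 1, "payload": 0x00, "version": null}
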